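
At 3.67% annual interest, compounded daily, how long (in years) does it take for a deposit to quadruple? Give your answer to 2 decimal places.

37.78 years

(1 + 0.000100548)^(365t) = 4.
365t = ln 4 / ln(1 + 0.000100548) ≈ 1.3863/0.000100543 ≈ 13788.0894.
t ≈ 37.7756.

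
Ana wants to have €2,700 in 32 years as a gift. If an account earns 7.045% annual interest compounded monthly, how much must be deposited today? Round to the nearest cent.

Periodic rate = 7.045%/12 = 0.00587083; 384 periods.
P = 2,700/(1 + 0.07045/12)^384 ≈ 2,700/9.466963236 ≈ 285.2023.

€285.20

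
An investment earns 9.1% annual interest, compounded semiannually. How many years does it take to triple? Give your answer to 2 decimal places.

12.35 years

(1 + 0.0455)^(2t) = 3.
2t = ln 3 / ln(1 + 0.0455) ≈ 1.0986/0.0444952 ≈ 24.6906.
t ≈ 12.3453.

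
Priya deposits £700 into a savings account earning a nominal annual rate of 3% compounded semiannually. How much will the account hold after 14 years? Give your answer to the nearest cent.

Periodic rate = 3%/2 = 0.015; periods = 2·14 = 28.
A = 700·(1 + 0.015)^28 ≈ 700·1.51722218 ≈ 1,062.0555.

£1,062.06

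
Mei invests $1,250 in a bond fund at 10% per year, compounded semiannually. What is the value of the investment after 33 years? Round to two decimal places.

Periodic rate = 10%/2 = 0.05; periods = 2·33 = 66.
A = 1,250·(1 + 0.05)^66 ≈ 1,250·25.031895587 ≈ 31,289.8695.

$31,289.87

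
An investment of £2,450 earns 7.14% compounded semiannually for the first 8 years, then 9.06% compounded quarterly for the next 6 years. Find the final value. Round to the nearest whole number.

After 8 years at 7.14%: 2,450 × 1.752845427 ≈ 4,294.4713.
Then 6 years at 9.06%: 4,294.4713 × 1.711782352 ≈ 7,351.2002.

£7,351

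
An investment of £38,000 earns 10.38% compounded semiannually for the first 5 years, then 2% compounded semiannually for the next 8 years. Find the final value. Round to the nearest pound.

£73,904

After 5 years at 10.38%: 38,000 × 1.6586110373 ≈ 63,027.2194.
Then 8 years at 2%: 63,027.2194 × 1.1725786449 ≈ 73,904.3715.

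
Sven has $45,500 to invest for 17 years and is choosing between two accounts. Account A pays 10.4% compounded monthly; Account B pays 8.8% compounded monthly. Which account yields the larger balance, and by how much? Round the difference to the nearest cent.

Account A growth factor: (1 + 0.104/12)^204 ≈ 5.81466192824; balance ≈ 264,567.1177.
Account B growth factor: (1 + 0.088/12)^204 ≈ 4.4394981342; balance ≈ 201,997.1651.
Account A is larger by 62,569.9526.

Account A, by $62,569.95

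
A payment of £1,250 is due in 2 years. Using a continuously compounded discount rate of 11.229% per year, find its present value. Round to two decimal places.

P = A·e^(−rt) = 1,250·e^(−0.22458).
e^(−0.22458) ≈ 0.798851666, so P ≈ 998.5646.

£998.56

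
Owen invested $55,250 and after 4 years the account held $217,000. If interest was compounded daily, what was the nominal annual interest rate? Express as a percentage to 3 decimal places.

The 1460-period growth factor is 217,000/55,250 = 3.9276.
r/365 = 3.9276^(1/1460) − 1 ≈ 0.000937445, so r ≈ 365·0.000937445 = 34.21675%.

34.217%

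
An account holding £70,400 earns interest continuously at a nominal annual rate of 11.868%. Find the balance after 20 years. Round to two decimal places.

£755,812.45

A = P·e^(rt) = 70,400·e^(0.11868·20) = 70,400·e^2.3736.
e^2.3736 ≈ 10.7359722987, so A ≈ 755,812.4498.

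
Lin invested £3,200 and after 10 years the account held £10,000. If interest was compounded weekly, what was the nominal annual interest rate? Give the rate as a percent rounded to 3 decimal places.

11.407%

The 520-period growth factor is 10,000/3,200 = 3.125.
r/52 = 3.125^(1/520) − 1 ≈ 0.00219362, so r ≈ 52·0.00219362 = 11.40684%.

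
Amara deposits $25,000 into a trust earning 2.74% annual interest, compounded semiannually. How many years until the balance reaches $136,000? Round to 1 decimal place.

62.2 years

(1 + 0.0137)^(2t) = 136,000/25,000 = 5.44.
2t·ln(1 + 0.0137) = ln(5.44); 2t = 1.6938/0.013607 ≈ 124.4785.
t ≈ 62.2392 years.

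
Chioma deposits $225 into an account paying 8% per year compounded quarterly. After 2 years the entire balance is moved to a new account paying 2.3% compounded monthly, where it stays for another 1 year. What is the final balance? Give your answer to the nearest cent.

$269.75

Phase 1: 225·(1 + 0.02)^8 ≈ 263.6234.
Phase 2: 263.6234·(1 + 0.023/12)^12 ≈ 269.7510.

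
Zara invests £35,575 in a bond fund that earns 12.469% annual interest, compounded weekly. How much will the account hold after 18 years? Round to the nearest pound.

Periodic rate = 12.469%/52 = 0.00239788; periods = 52·18 = 936.
A = 35,575·(1 + 0.12469/52)^936 ≈ 35,575·9.40962746811 ≈ 334,747.4972.

£334,747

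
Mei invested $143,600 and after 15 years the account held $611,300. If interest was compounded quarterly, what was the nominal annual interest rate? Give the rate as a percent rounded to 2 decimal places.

The 60-period growth factor is 611,300/143,600 = 4.25696.
r/4 = 4.25696^(1/60) − 1 ≈ 0.0244364, so r ≈ 4·0.0244364 = 9.77456%.

9.77%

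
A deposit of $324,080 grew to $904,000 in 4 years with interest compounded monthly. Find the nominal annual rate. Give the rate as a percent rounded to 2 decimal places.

25.92%

The 48-period growth factor is 904,000/324,080 = 2.78943.
r/12 = 2.78943^(1/48) − 1 ≈ 0.0216017, so r ≈ 12·0.0216017 = 25.92199%.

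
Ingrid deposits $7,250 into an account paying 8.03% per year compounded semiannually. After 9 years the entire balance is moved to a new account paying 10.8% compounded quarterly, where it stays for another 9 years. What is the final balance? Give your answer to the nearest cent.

$38,423.90

Phase 1: 7,250·(1 + 0.04015)^18 ≈ 14,725.3467.
Phase 2: 14,725.3467·(1 + 0.027)^36 ≈ 38,423.9048.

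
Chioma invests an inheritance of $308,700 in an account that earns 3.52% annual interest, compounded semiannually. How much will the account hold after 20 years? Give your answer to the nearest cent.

$620,326.82

Growth factor = (1 + 0.0176)^40 ≈ 2.00948112936.
A ≈ 308,700 × 2.00948112936 ≈ 620,326.8246.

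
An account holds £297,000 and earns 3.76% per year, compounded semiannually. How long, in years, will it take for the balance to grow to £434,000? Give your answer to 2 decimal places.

We need (1 + 0.0188)^(2t) = 1.4613, so 2t = ln 1.4613 / ln 1.0188 ≈ 20.3653.
t ≈ 20.3653/2 = 10.1826 years.

10.18 years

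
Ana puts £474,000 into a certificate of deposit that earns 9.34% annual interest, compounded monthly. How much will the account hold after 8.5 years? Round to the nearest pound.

£1,045,273

Growth factor = (1 + 0.0934/12)^102 ≈ 2.205217943026.
A ≈ 474,000 × 2.205217943026 ≈ 1,045,273.3050.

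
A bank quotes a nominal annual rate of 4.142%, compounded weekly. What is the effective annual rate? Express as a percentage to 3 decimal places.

EAR = (1 + 4.142%/52)^52 − 1 = (1 + 0.000796538)^52 − 1.
(1 + 0.000796538)^52 ≈ 1.042273, so EAR ≈ 4.22726%.

4.227%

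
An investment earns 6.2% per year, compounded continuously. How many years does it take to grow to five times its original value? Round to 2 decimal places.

25.96 years

e^(0.062t) = 5, so 0.062t = ln 5 ≈ 1.6094.
t ≈ 1.6094/0.062 ≈ 25.9587.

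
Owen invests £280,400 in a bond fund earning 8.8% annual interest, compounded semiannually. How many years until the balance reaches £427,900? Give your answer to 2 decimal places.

4.91 years

(1 + 0.044)^(2t) = 427,900/280,400 = 1.526.
2t·ln(1 + 0.044) = ln(1.526); 2t = 0.42267/0.0430595 ≈ 9.8160.
t ≈ 4.9080 years.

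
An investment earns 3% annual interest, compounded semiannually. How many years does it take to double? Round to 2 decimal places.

23.28 years

(1 + 0.015)^(2t) = 2.
2t = ln 2 / ln(1 + 0.015) ≈ 0.69315/0.0148886 ≈ 46.5555.
t ≈ 23.2778.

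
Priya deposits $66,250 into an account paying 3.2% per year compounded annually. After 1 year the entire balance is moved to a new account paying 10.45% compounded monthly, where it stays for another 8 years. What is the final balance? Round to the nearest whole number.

$157,168

After 1 years at 3.2%: 66,250 × 1.032 ≈ 68,370.0000.
Then 8 years at 10.45%: 68,370.0000 × 2.29878543635 ≈ 157,167.9603.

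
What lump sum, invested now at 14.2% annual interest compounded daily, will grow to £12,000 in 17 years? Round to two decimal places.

£1,073.99

Growth factor = (1 + 0.142/365)^6205 ≈ 11.173339615.
P = 12,000/11.173339615 ≈ 1,073.9851.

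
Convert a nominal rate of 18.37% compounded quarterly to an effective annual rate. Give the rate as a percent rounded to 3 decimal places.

19.675%

One year is 4 periods at 0.045925 each: (1 + 0.045925)^4 ≈ 1.196747.
EAR = 1.196747 − 1 ≈ 19.67465%.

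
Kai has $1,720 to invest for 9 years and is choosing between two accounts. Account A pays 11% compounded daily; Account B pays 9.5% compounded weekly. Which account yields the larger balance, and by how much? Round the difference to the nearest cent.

Account A, by $587.02

Account A growth factor: (1 + 0.11/365)^3285 ≈ 2.69083311; balance ≈ 4,628.2329.
Account B growth factor: (1 + 0.095/52)^468 ≈ 2.349540883; balance ≈ 4,041.2103.
Account A is larger by 587.0226.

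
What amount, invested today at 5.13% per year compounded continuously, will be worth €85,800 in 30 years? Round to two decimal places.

€18,412.30

P = A·e^(−rt) = 85,800·e^(−1.539).
e^(−1.539) ≈ 0.21459558975, so P ≈ 18,412.3016.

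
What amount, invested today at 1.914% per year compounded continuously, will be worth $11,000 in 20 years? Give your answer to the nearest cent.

P = A·e^(−rt) = 11,000·e^(−0.3828).
e^(−0.3828) ≈ 0.6819492755, so P ≈ 7,501.4420.

$7,501.44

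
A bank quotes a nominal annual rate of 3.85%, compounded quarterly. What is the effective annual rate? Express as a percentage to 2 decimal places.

3.91%

EAR = (1 + 3.85%/4)^4 − 1 = (1 + 0.009625)^4 − 1.
(1 + 0.009625)^4 ≈ 1.039059, so EAR ≈ 3.90594%.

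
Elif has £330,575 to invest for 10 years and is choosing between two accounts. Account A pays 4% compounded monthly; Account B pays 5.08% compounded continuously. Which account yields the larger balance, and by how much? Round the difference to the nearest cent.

Account A growth factor: (1 + 0.04/12)^120 ≈ 1.49083268242; balance ≈ 492,832.0140.
Account B growth factor: e^(0.0508·10) = e^0.508 ≈ 1.66196394092; balance ≈ 549,403.7298.
Account B is larger by 56,571.7158.

Account B, by £56,571.72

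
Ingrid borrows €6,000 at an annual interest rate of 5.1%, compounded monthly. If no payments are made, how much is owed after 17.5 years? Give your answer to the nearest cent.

€14,619.68

Periodic rate = 5.1%/12 = 0.00425; periods = 12·17.5 = 210.
A = 6,000·(1 + 0.00425)^210 ≈ 6,000·2.436612595 ≈ 14,619.6756.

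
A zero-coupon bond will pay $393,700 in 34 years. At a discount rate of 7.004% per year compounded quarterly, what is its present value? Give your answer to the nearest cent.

Growth factor = (1 + 0.01751)^136 ≈ 10.5989126564.
P = 393,700/10.5989126564 ≈ 37,145.3198.

$37,145.32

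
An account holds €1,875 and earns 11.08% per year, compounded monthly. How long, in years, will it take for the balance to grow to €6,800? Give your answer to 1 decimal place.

We need (1 + 0.00923333)^(12t) = 3.6267, so 12t = ln 3.6267 / ln 1.009233 ≈ 140.1718.
t ≈ 140.1718/12 = 11.6810 years.

11.7 years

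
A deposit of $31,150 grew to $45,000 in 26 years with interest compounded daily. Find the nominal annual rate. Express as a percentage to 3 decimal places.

(1 + r/365)^9490 = 45,000/31,150 = 1.44462.
1 + r/365 = 1.44462^(1/9490) ≈ 1.000039, so r/365 ≈ 0.0000387624.
r ≈ 365·0.0000387624 = 1.41483%.

1.415%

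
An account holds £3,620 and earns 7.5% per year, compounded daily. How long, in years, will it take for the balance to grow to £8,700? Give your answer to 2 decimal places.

11.69 years

We need (1 + 0.000205479)^(365t) = 2.4033, so 365t = ln 2.4033 / ln 1.000205 ≈ 4267.7702.
t ≈ 4267.7702/365 = 11.6925 years.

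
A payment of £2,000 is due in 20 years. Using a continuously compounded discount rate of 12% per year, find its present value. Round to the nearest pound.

£181

P = A·e^(−rt) = 2,000·e^(−2.4).
e^(−2.4) ≈ 0.09071795329, so P ≈ 181.4359.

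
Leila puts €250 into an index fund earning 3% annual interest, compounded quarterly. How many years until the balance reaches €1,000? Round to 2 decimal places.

(1 + 0.0075)^(4t) = 1,000/250 = 4.
4t·ln(1 + 0.0075) = ln(4); 4t = 1.3863/0.00747201 ≈ 185.5315.
t ≈ 46.3829 years.

46.38 years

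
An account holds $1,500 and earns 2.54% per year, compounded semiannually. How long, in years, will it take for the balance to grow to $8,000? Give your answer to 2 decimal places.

(1 + 0.0127)^(2t) = 8,000/1,500 = 5.3333.
2t·ln(1 + 0.0127) = ln(5.3333); 2t = 1.674/0.01262 ≈ 132.6444.
t ≈ 66.3222 years.

66.32 years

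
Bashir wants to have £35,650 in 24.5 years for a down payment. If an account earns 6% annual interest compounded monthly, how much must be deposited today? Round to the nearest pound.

£8,227

Periodic rate = 6%/12 = 0.005; 294 periods.
P = 35,650/(1 + 0.005)^294 ≈ 35,650/4.3333339203 ≈ 8,226.9220.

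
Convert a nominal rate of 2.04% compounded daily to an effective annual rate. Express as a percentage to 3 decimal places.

One year is 365 periods at 0.0000558904 each: (1 + 0.0000558904)^365 ≈ 1.020609.
EAR = 1.020609 − 1 ≈ 2.06089%.

2.061%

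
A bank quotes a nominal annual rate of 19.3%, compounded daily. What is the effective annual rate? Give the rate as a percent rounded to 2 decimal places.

EAR = (1 + 19.3%/365)^365 − 1 = (1 + 0.000528767)^365 − 1.
(1 + 0.000528767)^365 ≈ 1.212821, so EAR ≈ 21.28209%.

21.28%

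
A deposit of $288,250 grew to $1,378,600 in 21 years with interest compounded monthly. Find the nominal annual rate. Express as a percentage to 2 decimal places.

7.48%

(1 + r/12)^252 = 1,378,600/288,250 = 4.78265.
1 + r/12 = 4.78265^(1/252) ≈ 1.00623, so r/12 ≈ 0.00622962.
r ≈ 12·0.00622962 = 7.47555%.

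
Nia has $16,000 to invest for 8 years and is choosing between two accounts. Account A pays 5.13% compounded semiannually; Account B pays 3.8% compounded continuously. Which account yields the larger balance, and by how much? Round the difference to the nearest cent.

Account A, by $2,309.93

A: (1 + 0.02565)^16 ≈ 1.4996397718, so 16,000 × 1.4996397718 ≈ 23,994.2363.
B: e^(0.038·8) = e^0.304 ≈ 1.3552690561, so 16,000 × 1.3552690561 ≈ 21,684.3049.
Difference ≈ 2,309.9315 in favor of A.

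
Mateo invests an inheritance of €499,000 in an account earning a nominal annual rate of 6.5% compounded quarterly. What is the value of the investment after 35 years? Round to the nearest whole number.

Periodic rate = 6.5%/4 = 0.01625; periods = 4·35 = 140.
A = 499,000·(1 + 0.01625)^140 ≈ 499,000·9.551645689779 ≈ 4,766,271.1992.

€4,766,271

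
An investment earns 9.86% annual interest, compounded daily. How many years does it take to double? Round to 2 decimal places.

7.03 years

(1 + 0.000270137)^(365t) = 2.
365t = ln 2 / ln(1 + 0.000270137) ≈ 0.69315/0.000270101 ≈ 2566.2565.
t ≈ 7.0308.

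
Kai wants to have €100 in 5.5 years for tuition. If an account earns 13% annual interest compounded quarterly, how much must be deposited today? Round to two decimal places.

Periodic rate = 13%/4 = 0.0325; 22 periods.
P = 100/(1 + 0.0325)^22 ≈ 100/2.0210699 ≈ 49.4787.

€49.48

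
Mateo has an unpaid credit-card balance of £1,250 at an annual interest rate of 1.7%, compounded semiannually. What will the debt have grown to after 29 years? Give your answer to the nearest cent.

Growth factor = (1 + 0.0085)^58 ≈ 1.633813002.
A ≈ 1,250 × 1.633813002 ≈ 2,042.2663.

£2,042.27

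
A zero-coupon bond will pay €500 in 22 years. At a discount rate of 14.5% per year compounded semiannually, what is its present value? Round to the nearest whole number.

Periodic rate = 14.5%/2 = 0.0725; 44 periods.
P = 500/(1 + 0.0725)^44 ≈ 500/21.7511006 ≈ 22.9873.

€23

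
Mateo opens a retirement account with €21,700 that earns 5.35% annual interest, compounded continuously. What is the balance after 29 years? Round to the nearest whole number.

€102,392

A = P·e^(rt) = 21,700·e^(0.0535·29) = 21,700·e^1.5515.
e^1.5515 ≈ 4.71854269092, so A ≈ 102,392.3764.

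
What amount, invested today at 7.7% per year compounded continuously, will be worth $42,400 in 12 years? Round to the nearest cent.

P = A·e^(−rt) = 42,400·e^(−0.924).
e^(−0.924) ≈ 0.39692814883, so P ≈ 16,829.7535.

$16,829.75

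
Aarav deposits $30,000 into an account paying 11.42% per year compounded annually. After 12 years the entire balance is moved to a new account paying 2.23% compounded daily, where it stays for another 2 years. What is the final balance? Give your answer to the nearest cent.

Phase 1: 30,000·(1 + 0.1142)^12 ≈ 109,819.4095.
Phase 2: 109,819.4095·(1 + 0.0223/365)^730 ≈ 114,828.0650.

$114,828.06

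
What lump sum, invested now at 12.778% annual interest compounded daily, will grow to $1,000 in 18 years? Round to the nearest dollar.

$100

Growth factor = (1 + 0.12778/365)^6570 ≈ 9.97056739.
P = 1,000/9.97056739 ≈ 100.2952.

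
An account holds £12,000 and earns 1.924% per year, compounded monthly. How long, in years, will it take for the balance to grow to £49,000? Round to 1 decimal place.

73.2 years

(1 + 0.00160333)^(12t) = 49,000/12,000 = 4.0833.
12t·ln(1 + 0.00160333) = ln(4.0833); 12t = 1.4069/0.00160205 ≈ 878.1962.
t ≈ 73.1830 years.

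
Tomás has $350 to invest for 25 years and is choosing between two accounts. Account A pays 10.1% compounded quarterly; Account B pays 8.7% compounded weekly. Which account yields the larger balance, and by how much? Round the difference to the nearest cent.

Account A, by $1,161.71

Account A growth factor: (1 + 0.02525)^100 ≈ 12.10536241; balance ≈ 4,236.8768.
Account B growth factor: (1 + 0.087/52)^1300 ≈ 8.78620217; balance ≈ 3,075.1708.
Account A is larger by 1,161.7061.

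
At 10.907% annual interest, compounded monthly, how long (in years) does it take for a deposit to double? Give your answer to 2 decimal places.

6.38 years

(1 + 0.00908917)^(12t) = 2.
12t = ln 2 / ln(1 + 0.00908917) ≈ 0.69315/0.00904811 ≈ 76.6069.
t ≈ 6.3839.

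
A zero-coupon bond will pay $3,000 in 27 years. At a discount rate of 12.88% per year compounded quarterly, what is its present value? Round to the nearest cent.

$97.86

Periodic rate = 12.88%/4 = 0.0322; 108 periods.
P = 3,000/(1 + 0.0322)^108 ≈ 3,000/30.65464642 ≈ 97.8644.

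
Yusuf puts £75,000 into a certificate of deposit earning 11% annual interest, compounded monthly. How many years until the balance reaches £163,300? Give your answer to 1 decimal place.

7.1 years

We need (1 + 0.00916667)^(12t) = 2.1773, so 12t = ln 2.1773 / ln 1.009167 ≈ 85.2722.
t ≈ 85.2722/12 = 7.1060 years.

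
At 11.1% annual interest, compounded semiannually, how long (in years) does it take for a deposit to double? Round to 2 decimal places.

6.42 years

(1 + 0.0555)^(2t) = 2.
2t = ln 2 / ln(1 + 0.0555) ≈ 0.69315/0.0540146 ≈ 12.8326.
t ≈ 6.4163.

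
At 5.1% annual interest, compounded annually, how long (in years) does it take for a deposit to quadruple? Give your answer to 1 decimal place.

27.9 years

(1 + 0.051)^t = 4.
t = ln 4 / ln(1 + 0.051) ≈ 1.3863/0.0497421 ≈ 27.8696.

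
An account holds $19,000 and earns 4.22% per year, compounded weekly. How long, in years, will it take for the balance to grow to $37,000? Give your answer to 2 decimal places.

15.80 years

(1 + 0.000811538)^(52t) = 37,000/19,000 = 1.9474.
52t·ln(1 + 0.000811538) = ln(1.9474); 52t = 0.66648/0.000811209 ≈ 821.5869.
t ≈ 15.7997 years.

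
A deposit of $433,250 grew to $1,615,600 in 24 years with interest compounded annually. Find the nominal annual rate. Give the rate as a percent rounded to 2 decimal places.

5.64%

(1 + r)^24 = 1,615,600/433,250 = 3.72902.
1 + r = 3.72902^(1/24) ≈ 1.056371, so r ≈ 0.056371.
r ≈ 5.63710%.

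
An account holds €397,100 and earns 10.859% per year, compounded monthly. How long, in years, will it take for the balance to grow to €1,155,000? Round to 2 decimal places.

9.88 years

We need (1 + 0.00904917)^(12t) = 2.9086, so 12t = ln 2.9086 / ln 1.009049 ≈ 118.5182.
t ≈ 118.5182/12 = 9.8765 years.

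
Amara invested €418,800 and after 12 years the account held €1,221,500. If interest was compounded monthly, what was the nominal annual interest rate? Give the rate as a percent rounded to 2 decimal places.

The 144-period growth factor is 1,221,500/418,800 = 2.91667.
r/12 = 2.91667^(1/144) − 1 ≈ 0.00746132, so r ≈ 12·0.00746132 = 8.95358%.

8.95%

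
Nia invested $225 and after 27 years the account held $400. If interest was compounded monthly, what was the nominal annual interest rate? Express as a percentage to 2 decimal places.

(1 + r/12)^324 = 400/225 = 1.77778.
1 + r/12 = 1.77778^(1/324) ≈ 1.001777, so r/12 ≈ 0.00177739.
r ≈ 12·0.00177739 = 2.13287%.

2.13%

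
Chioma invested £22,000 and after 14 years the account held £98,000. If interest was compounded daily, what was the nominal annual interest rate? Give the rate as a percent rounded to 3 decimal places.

10.672%

The 5110-period growth factor is 98,000/22,000 = 4.45455.
r/365 = 4.45455^(1/5110) − 1 ≈ 0.000292396, so r ≈ 365·0.000292396 = 10.67245%.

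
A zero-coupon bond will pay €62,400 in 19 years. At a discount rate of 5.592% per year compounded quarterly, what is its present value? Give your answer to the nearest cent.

€21,724.56

Periodic rate = 5.592%/4 = 0.01398; 76 periods.
P = 62,400/(1 + 0.01398)^76 ≈ 62,400/2.8723248791 ≈ 21,724.5620.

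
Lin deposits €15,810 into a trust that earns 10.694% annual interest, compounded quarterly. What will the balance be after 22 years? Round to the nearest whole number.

€161,164

Periodic rate = 10.694%/4 = 0.026735; periods = 4·22 = 88.
A = 15,810·(1 + 0.026735)^88 ≈ 15,810·10.1938039504 ≈ 161,164.0405.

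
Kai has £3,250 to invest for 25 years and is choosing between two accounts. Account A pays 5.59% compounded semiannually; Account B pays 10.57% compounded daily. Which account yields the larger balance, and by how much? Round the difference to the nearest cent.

Account A growth factor: (1 + 0.02795)^50 ≈ 3.9682547398; balance ≈ 12,896.8279.
Account B growth factor: (1 + 0.1057/365)^9125 ≈ 14.042907363; balance ≈ 45,639.4489.
Account B is larger by 32,742.6210.

Account B, by £32,742.62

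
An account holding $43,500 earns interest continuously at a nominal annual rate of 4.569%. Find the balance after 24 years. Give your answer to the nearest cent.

$130,232.45

A = P·e^(rt) = 43,500·e^(0.04569·24) = 43,500·e^1.09656.
e^1.09656 ≈ 2.99384944751, so A ≈ 130,232.4510.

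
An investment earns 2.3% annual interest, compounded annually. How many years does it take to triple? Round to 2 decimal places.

(1 + 0.023)^t = 3.
t = ln 3 / ln(1 + 0.023) ≈ 1.0986/0.0227395 ≈ 48.3130.

48.31 years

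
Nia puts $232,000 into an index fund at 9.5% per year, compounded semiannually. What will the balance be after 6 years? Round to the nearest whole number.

Growth factor = (1 + 0.0475)^12 ≈ 1.74521276008.
A ≈ 232,000 × 1.74521276008 ≈ 404,889.3603.

$404,889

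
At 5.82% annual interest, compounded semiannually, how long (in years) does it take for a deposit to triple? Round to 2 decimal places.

19.15 years

(1 + 0.0291)^(2t) = 3.
2t = ln 3 / ln(1 + 0.0291) ≈ 1.0986/0.0286846 ≈ 38.2997.
t ≈ 19.1498.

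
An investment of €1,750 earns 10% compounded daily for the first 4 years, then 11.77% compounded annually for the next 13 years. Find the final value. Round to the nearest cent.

After 4 years at 10%: 1,750 × 1.491742971 ≈ 2,610.5502.
Then 13 years at 11.77%: 2,610.5502 × 4.2484279964 ≈ 11,090.7346.

€11,090.73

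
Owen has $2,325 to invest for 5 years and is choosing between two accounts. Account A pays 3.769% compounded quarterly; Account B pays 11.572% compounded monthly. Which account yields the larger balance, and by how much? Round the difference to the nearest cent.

Account B, by $1,330.58

Account A growth factor: (1 + 0.0094225)^20 ≈ 1.206311917; balance ≈ 2,804.6752.
Account B growth factor: (1 + 0.11572/12)^60 ≈ 1.778602583; balance ≈ 4,135.2510.
Account B is larger by 1,330.5758.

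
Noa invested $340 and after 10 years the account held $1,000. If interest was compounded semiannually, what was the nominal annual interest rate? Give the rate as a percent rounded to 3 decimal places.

(1 + r/2)^20 = 1,000/340 = 2.94118.
1 + r/2 = 2.94118^(1/20) ≈ 1.055422, so r/2 ≈ 0.0554218.
r ≈ 2·0.0554218 = 11.08436%.

11.084%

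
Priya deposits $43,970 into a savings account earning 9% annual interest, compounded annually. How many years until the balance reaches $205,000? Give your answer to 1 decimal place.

17.9 years

(1 + 0.09)^t = 205,000/43,970 = 4.6623.
t·ln(1 + 0.09) = ln(4.6623); t = 1.5395/0.0861777 ≈ 17.8643.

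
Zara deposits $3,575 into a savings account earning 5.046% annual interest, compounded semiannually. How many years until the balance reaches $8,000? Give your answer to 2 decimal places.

16.16 years

We need (1 + 0.02523)^(2t) = 2.2378, so 2t = ln 2.2378 / ln 1.02523 ≈ 32.3264.
t ≈ 32.3264/2 = 16.1632 years.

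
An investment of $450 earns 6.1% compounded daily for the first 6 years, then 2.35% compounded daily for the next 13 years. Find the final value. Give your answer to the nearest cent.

After 6 years at 6.1%: 450 × 1.44191115 ≈ 648.8600.
Then 13 years at 2.35%: 648.8600 × 1.35729014 ≈ 880.6913.

$880.69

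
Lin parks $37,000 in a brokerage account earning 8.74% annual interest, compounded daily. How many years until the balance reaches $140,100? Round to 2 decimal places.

15.24 years

We need (1 + 0.000239452)^(365t) = 3.7865, so 365t = ln 3.7865 / ln 1.000239 ≈ 5561.0212.
t ≈ 5561.0212/365 = 15.2357 years.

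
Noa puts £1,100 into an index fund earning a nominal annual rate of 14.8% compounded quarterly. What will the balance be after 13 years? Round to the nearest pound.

£7,276

Periodic rate = 14.8%/4 = 0.037; periods = 4·13 = 52.
A = 1,100·(1 + 0.037)^52 ≈ 1,100·6.614474283 ≈ 7,275.9217.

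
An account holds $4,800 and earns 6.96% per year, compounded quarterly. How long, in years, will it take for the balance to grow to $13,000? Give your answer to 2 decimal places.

(1 + 0.0174)^(4t) = 13,000/4,800 = 2.7083.
4t·ln(1 + 0.0174) = ln(2.7083); 4t = 0.99633/0.0172504 ≈ 57.7573.
t ≈ 14.4393 years.

14.44 years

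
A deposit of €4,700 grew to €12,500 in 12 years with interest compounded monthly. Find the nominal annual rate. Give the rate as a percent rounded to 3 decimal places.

8.179%

The 144-period growth factor is 12,500/4,700 = 2.65957.
r/12 = 2.65957^(1/144) − 1 ≈ 0.00681594, so r ≈ 12·0.00681594 = 8.17913%.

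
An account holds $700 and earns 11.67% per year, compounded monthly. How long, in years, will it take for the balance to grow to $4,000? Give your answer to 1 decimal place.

15.0 years

We need (1 + 0.009725)^(12t) = 5.7143, so 12t = ln 5.7143 / ln 1.009725 ≈ 180.0957.
t ≈ 180.0957/12 = 15.0080 years.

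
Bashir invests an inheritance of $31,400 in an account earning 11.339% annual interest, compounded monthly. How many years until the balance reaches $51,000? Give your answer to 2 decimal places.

4.30 years

(1 + 0.00944917)^(12t) = 51,000/31,400 = 1.6242.
12t·ln(1 + 0.00944917) = ln(1.6242); 12t = 0.48502/0.0094048 ≈ 51.5713.
t ≈ 4.2976 years.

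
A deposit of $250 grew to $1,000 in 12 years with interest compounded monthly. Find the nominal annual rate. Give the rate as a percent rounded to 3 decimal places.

(1 + r/12)^144 = 1,000/250 = 4.
1 + r/12 = 4^(1/144) ≈ 1.009674, so r/12 ≈ 0.00967353.
r ≈ 12·0.00967353 = 11.60824%.

11.608%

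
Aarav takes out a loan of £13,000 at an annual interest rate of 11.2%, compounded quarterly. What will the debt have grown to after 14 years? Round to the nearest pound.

Growth factor = (1 + 0.028)^56 ≈ 4.694771083.
A ≈ 13,000 × 4.694771083 ≈ 61,032.0241.

£61,032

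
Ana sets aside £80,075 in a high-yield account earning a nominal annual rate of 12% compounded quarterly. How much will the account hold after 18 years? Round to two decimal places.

Periodic rate = 12%/4 = 0.03; periods = 4·18 = 72.
A = 80,075·(1 + 0.03)^72 ≈ 80,075·8.40001726657 ≈ 672,631.3826.

£672,631.38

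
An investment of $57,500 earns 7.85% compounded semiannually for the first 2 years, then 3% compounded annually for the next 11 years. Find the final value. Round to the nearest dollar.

$92,845

Phase 1: 57,500·(1 + 0.03925)^4 ≈ 67,073.0380.
Phase 2: 67,073.0380·(1 + 0.03)^11 ≈ 92,844.7710.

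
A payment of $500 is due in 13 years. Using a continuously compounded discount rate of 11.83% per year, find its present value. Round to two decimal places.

$107.42

P = A·e^(−rt) = 500·e^(−1.5379).
e^(−1.5379) ≈ 0.214831775, so P ≈ 107.4159.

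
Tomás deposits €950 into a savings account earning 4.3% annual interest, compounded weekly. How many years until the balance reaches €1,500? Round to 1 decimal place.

(1 + 0.000826923)^(52t) = 1,500/950 = 1.5789.
52t·ln(1 + 0.000826923) = ln(1.5789); 52t = 0.45676/0.000826581 ≈ 552.5873.
t ≈ 10.6267 years.

10.6 years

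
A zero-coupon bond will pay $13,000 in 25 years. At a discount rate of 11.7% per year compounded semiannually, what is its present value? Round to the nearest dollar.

$758

Periodic rate = 11.7%/2 = 0.0585; 50 periods.
P = 13,000/(1 + 0.0585)^50 ≈ 13,000/17.161020803 ≈ 757.5307.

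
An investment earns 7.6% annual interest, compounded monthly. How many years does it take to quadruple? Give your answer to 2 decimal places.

(1 + 0.00633333)^(12t) = 4.
12t = ln 4 / ln(1 + 0.00633333) ≈ 1.3863/0.00631336 ≈ 219.5810.
t ≈ 18.2984.

18.30 years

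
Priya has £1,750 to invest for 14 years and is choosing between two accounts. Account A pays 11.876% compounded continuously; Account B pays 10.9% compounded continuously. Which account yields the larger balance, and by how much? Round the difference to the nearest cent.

Account A growth factor: e^(0.11876·14) = e^1.66264 ≈ 5.273213769; balance ≈ 9,228.1241.
Account B growth factor: e^(0.109·14) = e^1.526 ≈ 4.599741011; balance ≈ 8,049.5468.
Account A is larger by 1,178.5773.

Account A, by £1,178.58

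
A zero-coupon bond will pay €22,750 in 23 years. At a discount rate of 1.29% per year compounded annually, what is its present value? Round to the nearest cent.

€16,941.44

Annual rate = 1.29% = 0.0129; 23 periods.
P = 22,750/(1 + 0.0129)^23 ≈ 22,750/1.342861232 ≈ 16,941.4378.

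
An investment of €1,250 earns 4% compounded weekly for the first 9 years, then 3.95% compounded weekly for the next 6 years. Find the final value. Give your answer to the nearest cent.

After 9 years at 4%: 1,250 × 1.433131069 ≈ 1,791.4138.
Then 6 years at 3.95%: 1,791.4138 × 1.267327093 ≈ 2,270.3073.

€2,270.31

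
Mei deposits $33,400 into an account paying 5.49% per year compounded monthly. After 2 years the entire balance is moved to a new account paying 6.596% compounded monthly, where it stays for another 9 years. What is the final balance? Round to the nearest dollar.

Phase 1: 33,400·(1 + 0.004575)^24 ≈ 37,266.8986.
Phase 2: 37,266.8986·(1 + 0.06596/12)^108 ≈ 67,364.6183.

$67,365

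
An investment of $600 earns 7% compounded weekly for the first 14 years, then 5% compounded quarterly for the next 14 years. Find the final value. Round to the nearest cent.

Phase 1: 600·(1 + 0.07/52)^728 ≈ 1,597.6205.
Phase 2: 1,597.6205·(1 + 0.0125)^56 ≈ 3,203.2838.

$3,203.28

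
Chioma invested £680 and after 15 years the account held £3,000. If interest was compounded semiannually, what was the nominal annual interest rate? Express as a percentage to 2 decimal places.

10.14%

The 30-period growth factor is 3,000/680 = 4.41176.
r/2 = 4.41176^(1/30) − 1 ≈ 0.0507202, so r ≈ 2·0.0507202 = 10.14404%.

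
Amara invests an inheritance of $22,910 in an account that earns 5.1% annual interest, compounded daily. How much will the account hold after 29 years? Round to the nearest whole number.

$100,531

Growth factor = (1 + 0.051/365)^10585 ≈ 4.38810153867.
A ≈ 22,910 × 4.38810153867 ≈ 100,531.4063.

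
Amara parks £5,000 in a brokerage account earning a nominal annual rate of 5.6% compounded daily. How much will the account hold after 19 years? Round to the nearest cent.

Periodic rate = 5.6%/365 = 0.000153425; periods = 365·19 = 6935.
A = 5,000·(1 + 0.056/365)^6935 ≈ 5,000·2.8977030935 ≈ 14,488.5155.

£14,488.52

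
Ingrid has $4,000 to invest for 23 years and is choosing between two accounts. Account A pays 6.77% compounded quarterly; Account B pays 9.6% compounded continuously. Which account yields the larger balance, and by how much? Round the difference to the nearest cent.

Account A growth factor: (1 + 0.016925)^92 ≈ 4.6836131805; balance ≈ 18,734.4527.
Account B growth factor: e^(0.096·23) = e^2.208 ≈ 9.0975031795; balance ≈ 36,390.0127.
Account B is larger by 17,655.5600.

Account B, by $17,655.56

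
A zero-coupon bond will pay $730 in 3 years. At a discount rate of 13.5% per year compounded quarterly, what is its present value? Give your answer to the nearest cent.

Growth factor = (1 + 0.03375)^12 ≈ 1.489314.
P = 730/1.489314 ≈ 490.1586.

$490.16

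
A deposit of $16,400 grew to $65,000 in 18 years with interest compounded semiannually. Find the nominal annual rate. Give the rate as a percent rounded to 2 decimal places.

The 36-period growth factor is 65,000/16,400 = 3.96341.
r/2 = 3.96341^(1/36) − 1 ≈ 0.038994, so r ≈ 2·0.038994 = 7.79880%.

7.80%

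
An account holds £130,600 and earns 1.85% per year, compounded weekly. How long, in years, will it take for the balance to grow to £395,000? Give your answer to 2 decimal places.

59.83 years

(1 + 0.000355769)^(52t) = 395,000/130,600 = 3.0245.
52t·ln(1 + 0.000355769) = ln(3.0245); 52t = 1.1067/0.000355706 ≈ 3111.4085.
t ≈ 59.8348 years.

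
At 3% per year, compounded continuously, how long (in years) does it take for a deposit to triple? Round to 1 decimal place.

36.6 years

e^(0.03t) = 3, so 0.03t = ln 3 ≈ 1.0986.
t ≈ 1.0986/0.03 ≈ 36.6204.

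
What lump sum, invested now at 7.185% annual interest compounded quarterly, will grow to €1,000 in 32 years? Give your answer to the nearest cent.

€102.41

Periodic rate = 7.185%/4 = 0.0179625; 128 periods.
P = 1,000/(1 + 0.0179625)^128 ≈ 1,000/9.76489983 ≈ 102.4076.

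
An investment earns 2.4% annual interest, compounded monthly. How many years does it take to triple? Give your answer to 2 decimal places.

(1 + 0.002)^(12t) = 3.
12t = ln 3 / ln(1 + 0.002) ≈ 1.0986/0.001998 ≈ 549.8553.
t ≈ 45.8213.

45.82 years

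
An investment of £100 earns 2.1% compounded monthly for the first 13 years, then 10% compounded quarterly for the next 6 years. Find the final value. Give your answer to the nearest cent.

After 13 years at 2.1%: 100 × 1.31358679 ≈ 131.3587.
Then 6 years at 10%: 131.3587 × 1.80872595 ≈ 237.5919.

£237.59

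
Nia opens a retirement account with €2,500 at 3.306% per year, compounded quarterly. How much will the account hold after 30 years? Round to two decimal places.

Periodic rate = 3.306%/4 = 0.008265; periods = 4·30 = 120.
A = 2,500·(1 + 0.008265)^120 ≈ 2,500·2.685115734 ≈ 6,712.7893.

€6,712.79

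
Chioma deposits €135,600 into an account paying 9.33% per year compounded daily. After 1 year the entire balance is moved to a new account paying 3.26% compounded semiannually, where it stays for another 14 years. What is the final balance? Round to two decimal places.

€234,092.83

After 1 years at 9.33%: 135,600 × 1.09777793487 ≈ 148,858.6880.
Then 14 years at 3.26%: 148,858.6880 × 1.57258422997 ≈ 234,092.8252.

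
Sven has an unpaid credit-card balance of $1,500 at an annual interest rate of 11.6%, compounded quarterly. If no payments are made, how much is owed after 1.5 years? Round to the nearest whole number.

Periodic rate = 11.6%/4 = 0.029; periods = 4·1.5 = 6.
A = 1,500·(1 + 0.029)^6 ≈ 1,500·1.187113513 ≈ 1,780.6703.

$1,781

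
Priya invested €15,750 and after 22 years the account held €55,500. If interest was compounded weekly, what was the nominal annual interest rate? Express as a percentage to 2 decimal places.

The 1144-period growth factor is 55,500/15,750 = 3.52381.
r/52 = 3.52381^(1/1144) − 1 ≈ 0.00110161, so r ≈ 52·0.00110161 = 5.72835%.

5.73%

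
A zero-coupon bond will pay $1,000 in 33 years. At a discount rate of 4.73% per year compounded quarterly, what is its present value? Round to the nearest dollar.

Periodic rate = 4.73%/4 = 0.011825; 132 periods.
P = 1,000/(1 + 0.011825)^132 ≈ 1,000/4.71969082 ≈ 211.8783.

$212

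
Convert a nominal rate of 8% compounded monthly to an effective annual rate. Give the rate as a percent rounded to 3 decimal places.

EAR = (1 + 8%/12)^12 − 1 = (1 + 0.00666667)^12 − 1.
(1 + 0.00666667)^12 ≈ 1.083, so EAR ≈ 8.29995%.

8.300%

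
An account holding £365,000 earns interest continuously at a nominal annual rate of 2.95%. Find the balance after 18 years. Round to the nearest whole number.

£620,731

A = P·e^(rt) = 365,000·e^(0.0295·18) = 365,000·e^0.531.
e^0.531 ≈ 1.70063209068, so A ≈ 620,730.7131.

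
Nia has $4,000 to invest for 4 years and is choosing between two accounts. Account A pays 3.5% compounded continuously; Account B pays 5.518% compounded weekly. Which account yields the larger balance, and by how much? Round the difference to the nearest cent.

Account A growth factor: e^(0.035·4) = e^0.14 ≈ 1.150273799; balance ≈ 4,601.0952.
Account B growth factor: (1 + 0.05518/52)^208 ≈ 1.246828309; balance ≈ 4,987.3132.
Account B is larger by 386.2180.

Account B, by $386.22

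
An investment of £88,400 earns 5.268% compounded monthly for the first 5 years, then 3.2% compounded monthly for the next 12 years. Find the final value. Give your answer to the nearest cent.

Phase 1: 88,400·(1 + 0.00439)^60 ≈ 114,972.7902.
Phase 2: 114,972.7902·(1 + 0.032/12)^144 ≈ 168,710.5292.

£168,710.53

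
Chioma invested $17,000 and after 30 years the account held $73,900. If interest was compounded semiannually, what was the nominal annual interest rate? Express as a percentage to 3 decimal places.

4.959%

(1 + r/2)^60 = 73,900/17,000 = 4.34706.
1 + r/2 = 4.34706^(1/60) ≈ 1.024794, so r/2 ≈ 0.024794.
r ≈ 2·0.024794 = 4.95881%.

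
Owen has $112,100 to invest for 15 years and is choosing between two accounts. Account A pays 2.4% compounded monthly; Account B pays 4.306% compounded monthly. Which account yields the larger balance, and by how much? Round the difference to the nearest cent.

A: (1 + 0.002)^180 ≈ 1.43281419556, so 112,100 × 1.43281419556 ≈ 160,618.4713.
B: (1 + 0.04306/12)^180 ≈ 1.90549899239, so 112,100 × 1.90549899239 ≈ 213,606.4370.
Difference ≈ 52,987.9657 in favor of B.

Account B, by $52,987.97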